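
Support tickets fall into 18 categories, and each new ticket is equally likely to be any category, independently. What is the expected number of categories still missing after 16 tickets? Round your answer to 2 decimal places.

7.21

For each category, P(unseen after 16) = (17/18)^16 = 0.401.
By linearity of expectation, E[unseen] = 18·(17/18)^16 = 7.213.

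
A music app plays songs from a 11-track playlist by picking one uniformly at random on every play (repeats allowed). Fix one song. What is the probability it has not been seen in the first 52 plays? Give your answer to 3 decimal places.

On each play the fixed song fails to appear with probability 10/11.
P(still missing after 52) = (10/11)^52 = 0.0070.

0.007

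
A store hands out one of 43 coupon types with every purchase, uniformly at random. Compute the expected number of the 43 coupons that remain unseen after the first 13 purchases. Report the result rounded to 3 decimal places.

For each coupon, P(unseen after 13) = (42/43)^13 = 0.7365.
By linearity of expectation, E[unseen] = 43·(42/43)^13 = 31.6679.

31.668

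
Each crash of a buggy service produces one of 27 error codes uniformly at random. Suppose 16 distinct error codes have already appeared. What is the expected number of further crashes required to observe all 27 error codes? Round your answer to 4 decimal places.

81.5367

The wait to go from k to k+1 distinct error codes is geometric with mean 27/(27-k).
Sum over k = 16,...,26: E = 27/11 + 27/10 + 27/9 + ... + 27/2 + 27/1 = 81.53669.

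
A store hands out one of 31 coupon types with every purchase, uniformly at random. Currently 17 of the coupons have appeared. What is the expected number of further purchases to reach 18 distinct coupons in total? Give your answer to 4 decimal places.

The wait to go from k to k+1 distinct coupons is geometric with mean 31/(31-k).
Only the k = 17 term is needed: E = 31/14 = 2.21429.

2.2143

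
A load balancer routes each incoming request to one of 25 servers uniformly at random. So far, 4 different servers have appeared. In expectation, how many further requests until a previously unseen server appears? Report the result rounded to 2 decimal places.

Each request yields a new server with probability (25-4)/25 = 21/25, so the wait is geometric with mean 25/21.
E = 25/21 = 1.190.

1.19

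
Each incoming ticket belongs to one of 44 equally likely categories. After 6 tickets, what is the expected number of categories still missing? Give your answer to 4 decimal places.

38.3308

For each category, P(unseen after 6) = (43/44)^6 = 0.87115.
By linearity of expectation, E[unseen] = 44·(43/44)^6 = 38.33075.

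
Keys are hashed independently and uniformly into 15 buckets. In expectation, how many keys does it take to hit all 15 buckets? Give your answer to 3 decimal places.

49.773

After k distinct buckets have appeared, the next key gives a new one with probability (15-k)/15, so the expected wait for the (k+1)-th is 15/(15-k).
E[T] = 15/15 + 15/14 + 15/13 + ... + 15/2 + 15/1 = 15·H_{15}.
H_{15} = 3.3182, so E[T] = 49.7734.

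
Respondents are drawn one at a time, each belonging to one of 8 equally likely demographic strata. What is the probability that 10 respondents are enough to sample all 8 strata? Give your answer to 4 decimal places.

0.0282

By inclusion–exclusion over which strata are missing,
P(all seen) = Σ_{j=0}^{8} (-1)^j C(8,j)((8-j)/8)^10
= 1.00000 - 2.10460 + 1.57678 - 0.50932 + 0.06836 - 0.00308 + 0.00003 - 0.00000 + 0.00000
= 0.02816.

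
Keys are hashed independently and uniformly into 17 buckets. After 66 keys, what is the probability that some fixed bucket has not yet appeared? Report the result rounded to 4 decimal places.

On each key the fixed bucket fails to appear with probability 16/17.
P(still missing after 66) = (16/17)^66 = 0.01829.

0.0183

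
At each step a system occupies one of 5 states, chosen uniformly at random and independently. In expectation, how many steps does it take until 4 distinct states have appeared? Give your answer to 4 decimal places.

6.4167

With k distinct states already seen, the next new one arrives after an expected 5/(5-k) steps.
Sum over k = 0,...,3: E = 5/5 + 5/4 + 5/3 + 5/2 = 6.41667.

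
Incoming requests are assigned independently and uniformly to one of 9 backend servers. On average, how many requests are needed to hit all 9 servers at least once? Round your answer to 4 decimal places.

Split into phases: going from k distinct to k+1 distinct takes on average 9/(9-k) requests.
E[T] = 9/9 + 9/8 + 9/7 + ... + 9/2 + 9/1 = 9·H_{9}.
H_{9} = 2.82897, so E[T] = 25.46071.

25.4607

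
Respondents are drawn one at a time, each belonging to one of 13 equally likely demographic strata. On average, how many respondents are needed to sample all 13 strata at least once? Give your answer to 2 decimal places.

41.34

Split into phases: going from k distinct to k+1 distinct takes on average 13/(13-k) respondents.
E[T] = 13/13 + 13/12 + 13/11 + ... + 13/2 + 13/1 = 13·H_{13}.
H_{13} = 3.180, so E[T] = 41.342.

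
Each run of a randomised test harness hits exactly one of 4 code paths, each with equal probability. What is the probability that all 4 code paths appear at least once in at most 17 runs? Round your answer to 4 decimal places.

By inclusion–exclusion over which code paths are missing,
P(all seen) = Σ_{j=0}^{4} (-1)^j C(4,j)((4-j)/4)^17
= 1.00000 - 0.03007 + 0.00005 - 0.00000 + 0.00000
= 0.96998.

0.9700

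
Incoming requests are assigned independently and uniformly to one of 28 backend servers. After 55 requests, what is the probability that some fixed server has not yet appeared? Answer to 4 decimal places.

On each request the fixed server fails to appear with probability 27/28.
P(still missing after 55) = (27/28)^55 = 0.13531.

0.1353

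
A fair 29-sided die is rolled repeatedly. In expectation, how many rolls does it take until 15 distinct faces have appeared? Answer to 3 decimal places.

20.593

Going from k to k+1 distinct takes a geometric number of rolls with mean 29/(29-k).
Sum over k = 0,...,14: E = 29/29 + 29/28 + 29/27 + ... + 29/16 + 29/15 = 20.5927.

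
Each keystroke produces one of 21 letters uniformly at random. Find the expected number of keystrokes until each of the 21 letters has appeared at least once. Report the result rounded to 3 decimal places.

76.553

The wait to go from k to k+1 distinct letters is geometric with mean 21/(21-k).
E[T] = 21/21 + 21/20 + 21/19 + ... + 21/2 + 21/1 = 21·H_{21}.
H_{21} = 3.6454, so E[T] = 76.5525.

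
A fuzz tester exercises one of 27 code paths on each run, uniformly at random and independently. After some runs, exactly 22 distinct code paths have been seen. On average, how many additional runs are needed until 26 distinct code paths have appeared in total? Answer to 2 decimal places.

With k distinct code paths already seen, the next new one takes an expected 27/(27-k) runs.
Sum over k = 22,...,25: E = 27/5 + 27/4 + 27/3 + 27/2 = 34.650.

34.65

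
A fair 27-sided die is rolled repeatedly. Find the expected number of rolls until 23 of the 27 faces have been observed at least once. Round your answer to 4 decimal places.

48.8193

With k distinct faces already seen, the next new one arrives after an expected 27/(27-k) rolls.
Sum over k = 0,...,22: E = 27/27 + 27/26 + 27/25 + ... + 27/6 + 27/5 = 48.81933.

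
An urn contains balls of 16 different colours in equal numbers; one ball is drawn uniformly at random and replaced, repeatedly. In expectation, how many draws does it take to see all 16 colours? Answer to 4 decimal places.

Split into phases: going from k distinct to k+1 distinct takes on average 16/(16-k) draws.
E[T] = 16/16 + 16/15 + 16/14 + ... + 16/2 + 16/1 = 16·H_{16}.
H_{16} = 3.38073, so E[T] = 54.09166.

54.0917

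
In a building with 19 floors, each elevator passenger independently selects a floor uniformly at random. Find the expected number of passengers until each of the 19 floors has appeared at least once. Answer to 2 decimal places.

67.41

Split into phases: going from k distinct to k+1 distinct takes on average 19/(19-k) passengers.
E[T] = 19/19 + 19/18 + 19/17 + ... + 19/2 + 19/1 = 19·H_{19}.
H_{19} = 3.548, so E[T] = 67.407.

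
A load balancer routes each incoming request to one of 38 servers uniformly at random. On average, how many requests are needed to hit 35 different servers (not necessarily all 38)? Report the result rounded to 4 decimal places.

90.9936

Going from k to k+1 distinct takes a geometric number of requests with mean 38/(38-k).
Sum over k = 0,...,34: E = 38/38 + 38/37 + 38/36 + ... + 38/5 + 38/4 = 90.99361.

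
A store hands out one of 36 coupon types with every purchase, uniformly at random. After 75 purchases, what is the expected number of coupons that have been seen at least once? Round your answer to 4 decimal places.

31.6477

For each coupon, P(seen in 75 purchases) = 1 - (35/36)^75 = 0.87910.
By linearity of expectation, E[distinct seen] = 36·(1 - (35/36)^75) = 31.64771.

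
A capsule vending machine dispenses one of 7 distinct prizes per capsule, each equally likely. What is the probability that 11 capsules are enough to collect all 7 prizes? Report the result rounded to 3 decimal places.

By inclusion–exclusion over which prizes are missing,
P(all seen) = Σ_{j=0}^{7} (-1)^j C(7,j)((7-j)/7)^11
= 1.0000 - 1.2843 + 0.5186 - 0.0742 + 0.0031 - 0.0000 + 0.0000 - 0.0000
= 0.1631.

0.163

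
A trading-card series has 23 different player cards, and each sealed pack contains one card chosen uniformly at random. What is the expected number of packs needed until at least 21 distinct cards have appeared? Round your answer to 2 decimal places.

51.39

With k distinct cards already seen, the next new one arrives after an expected 23/(23-k) packs.
Sum over k = 0,...,20: E = 23/23 + 23/22 + 23/21 + ... + 23/4 + 23/3 = 51.389.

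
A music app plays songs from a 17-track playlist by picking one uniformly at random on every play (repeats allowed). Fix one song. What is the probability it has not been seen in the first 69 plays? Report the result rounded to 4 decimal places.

0.0153

On each play the fixed song fails to appear with probability 16/17.
P(still missing after 69) = (16/17)^69 = 0.01525.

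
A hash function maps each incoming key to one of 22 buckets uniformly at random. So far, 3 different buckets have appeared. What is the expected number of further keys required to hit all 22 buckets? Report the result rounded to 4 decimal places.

From k distinct to k+1 distinct takes on average 22/(22-k) keys.
Sum over k = 3,...,21: E = 22/19 + 22/18 + 22/17 + ... + 22/2 + 22/1 = 78.05027.

78.0503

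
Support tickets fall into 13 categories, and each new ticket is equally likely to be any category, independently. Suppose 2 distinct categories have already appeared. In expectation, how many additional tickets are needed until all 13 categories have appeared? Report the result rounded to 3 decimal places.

39.258

The wait to go from k to k+1 distinct categories is geometric with mean 13/(13-k).
Sum over k = 2,...,12: E = 13/11 + 13/10 + 13/9 + ... + 13/2 + 13/1 = 39.2584.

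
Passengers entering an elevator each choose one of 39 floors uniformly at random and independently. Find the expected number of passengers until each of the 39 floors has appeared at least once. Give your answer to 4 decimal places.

165.8882

Split into phases: going from k distinct to k+1 distinct takes on average 39/(39-k) passengers.
E[T] = 39/39 + 39/38 + 39/37 + ... + 39/2 + 39/1 = 39·H_{39}.
H_{39} = 4.25354, so E[T] = 165.88818.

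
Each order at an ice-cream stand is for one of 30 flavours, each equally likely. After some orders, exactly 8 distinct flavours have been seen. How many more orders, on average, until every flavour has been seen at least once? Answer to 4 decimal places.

110.7244

With k distinct flavours already seen, the next new one takes an expected 30/(30-k) orders.
Sum over k = 8,...,29: E = 30/22 + 30/21 + 30/20 + ... + 30/2 + 30/1 = 110.72440.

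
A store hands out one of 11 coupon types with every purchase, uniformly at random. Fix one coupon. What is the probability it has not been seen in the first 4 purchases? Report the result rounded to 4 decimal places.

On each purchase the fixed coupon fails to appear with probability 10/11.
P(still missing after 4) = (10/11)^4 = 0.68301.

0.6830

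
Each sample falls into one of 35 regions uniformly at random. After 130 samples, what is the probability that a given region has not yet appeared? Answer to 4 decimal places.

0.0231

On each sample the fixed region fails to appear with probability 34/35.
P(still missing after 130) = (34/35)^130 = 0.02309.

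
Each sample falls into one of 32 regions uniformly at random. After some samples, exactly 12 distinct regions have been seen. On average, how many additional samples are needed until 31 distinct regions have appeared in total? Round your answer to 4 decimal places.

The wait to go from k to k+1 distinct regions is geometric with mean 32/(32-k).
Sum over k = 12,...,30: E = 32/20 + 32/19 + 32/18 + ... + 32/3 + 32/2 = 83.12767.

83.1277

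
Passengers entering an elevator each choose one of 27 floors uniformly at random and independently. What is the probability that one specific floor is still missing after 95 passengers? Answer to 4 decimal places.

Each passenger misses the fixed floor with probability (27-1)/27 = 26/27, independently.
P(still missing after 95) = (26/27)^95 = 0.02773.

0.0277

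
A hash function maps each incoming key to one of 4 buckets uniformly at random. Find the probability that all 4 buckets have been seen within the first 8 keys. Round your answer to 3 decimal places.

0.623

Let A_i be the event that bucket i is missing after 8 keys. By inclusion–exclusion on the A_i,
P(all seen) = Σ_{j=0}^{4} (-1)^j C(4,j)((4-j)/4)^8
= 1.0000 - 0.4005 + 0.0234 - 0.0001 + 0.0000
= 0.6229.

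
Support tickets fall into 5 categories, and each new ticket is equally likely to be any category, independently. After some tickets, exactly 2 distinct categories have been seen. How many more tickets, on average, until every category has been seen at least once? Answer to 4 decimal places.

9.1667

From k distinct to k+1 distinct takes on average 5/(5-k) tickets.
Sum over k = 2,...,4: E = 5/3 + 5/2 + 5/1 = 9.16667.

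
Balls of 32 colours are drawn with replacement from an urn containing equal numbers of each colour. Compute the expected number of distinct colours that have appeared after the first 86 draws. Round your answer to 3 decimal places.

29.914

For each colour, P(seen in 86 draws) = 1 - (31/32)^86 = 0.9348.
By linearity of expectation, E[distinct seen] = 32·(1 - (31/32)^86) = 29.9138.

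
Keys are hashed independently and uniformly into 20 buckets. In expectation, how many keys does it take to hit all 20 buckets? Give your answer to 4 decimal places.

After k distinct buckets have appeared, the next key gives a new one with probability (20-k)/20, so the expected wait for the (k+1)-th is 20/(20-k).
E[T] = 20/20 + 20/19 + 20/18 + ... + 20/2 + 20/1 = 20·H_{20}.
H_{20} = 3.59774, so E[T] = 71.95479.

71.9548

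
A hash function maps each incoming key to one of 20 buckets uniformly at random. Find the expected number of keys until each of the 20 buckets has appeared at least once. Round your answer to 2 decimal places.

The wait to go from k to k+1 distinct buckets is geometric with mean 20/(20-k).
E[T] = 20/20 + 20/19 + 20/18 + ... + 20/2 + 20/1 = 20·H_{20}.
H_{20} = 3.598, so E[T] = 71.955.

71.95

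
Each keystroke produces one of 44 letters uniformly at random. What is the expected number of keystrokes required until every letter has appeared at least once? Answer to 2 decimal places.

The wait to go from k to k+1 distinct letters is geometric with mean 44/(44-k).
E[T] = 44/44 + 44/43 + 44/42 + ... + 44/2 + 44/1 = 44·H_{44}.
H_{44} = 4.373, so E[T] = 192.400.

192.40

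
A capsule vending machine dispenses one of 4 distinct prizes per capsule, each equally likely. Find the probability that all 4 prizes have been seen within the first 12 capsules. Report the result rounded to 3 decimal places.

Let A_i be the event that prize i is missing after 12 capsules. By inclusion–exclusion on the A_i,
P(all seen) = Σ_{j=0}^{4} (-1)^j C(4,j)((4-j)/4)^12
= 1.0000 - 0.1267 + 0.0015 - 0.0000 + 0.0000
= 0.8748.

0.875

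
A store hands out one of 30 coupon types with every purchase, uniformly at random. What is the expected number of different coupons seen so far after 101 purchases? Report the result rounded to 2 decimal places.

For each coupon, P(seen in 101 purchases) = 1 - (29/30)^101 = 0.967.
By linearity of expectation, E[distinct seen] = 30·(1 - (29/30)^101) = 29.023.

29.02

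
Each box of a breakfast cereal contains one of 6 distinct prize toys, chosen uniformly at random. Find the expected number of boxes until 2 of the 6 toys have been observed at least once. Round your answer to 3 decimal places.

2.200

Going from k to k+1 distinct takes a geometric number of boxes with mean 6/(6-k).
Sum over k = 0,...,1: E = 6/6 + 6/5 = 2.2000.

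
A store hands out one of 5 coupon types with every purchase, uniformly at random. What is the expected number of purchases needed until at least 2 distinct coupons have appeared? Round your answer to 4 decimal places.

2.2500

Going from k to k+1 distinct takes a geometric number of purchases with mean 5/(5-k).
Sum over k = 0,...,1: E = 5/5 + 5/4 = 2.25000.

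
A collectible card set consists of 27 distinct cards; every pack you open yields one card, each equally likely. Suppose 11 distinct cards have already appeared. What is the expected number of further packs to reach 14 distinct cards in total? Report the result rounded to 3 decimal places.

From k distinct to k+1 distinct takes on average 27/(27-k) packs.
Sum over k = 11,...,13: E = 27/16 + 27/15 + 27/14 = 5.4161.

5.416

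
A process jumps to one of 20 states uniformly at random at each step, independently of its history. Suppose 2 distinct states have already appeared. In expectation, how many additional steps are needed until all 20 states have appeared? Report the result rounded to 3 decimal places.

69.902

With k distinct states already seen, the next new one takes an expected 20/(20-k) steps.
Sum over k = 2,...,19: E = 20/18 + 20/17 + 20/16 + ... + 20/2 + 20/1 = 69.9022.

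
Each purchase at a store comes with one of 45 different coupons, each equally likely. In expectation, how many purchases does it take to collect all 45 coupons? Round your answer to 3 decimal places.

197.773

After k distinct coupons have appeared, the next purchase gives a new one with probability (45-k)/45, so the expected wait for the (k+1)-th is 45/(45-k).
E[T] = 45/45 + 45/44 + 45/43 + ... + 45/2 + 45/1 = 45·H_{45}.
H_{45} = 4.3949, so E[T] = 197.7727.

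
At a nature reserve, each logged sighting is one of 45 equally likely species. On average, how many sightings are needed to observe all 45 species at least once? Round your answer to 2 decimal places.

After k distinct species have appeared, the next sighting gives a new one with probability (45-k)/45, so the expected wait for the (k+1)-th is 45/(45-k).
E[T] = 45/45 + 45/44 + 45/43 + ... + 45/2 + 45/1 = 45·H_{45}.
H_{45} = 4.395, so E[T] = 197.773.

197.77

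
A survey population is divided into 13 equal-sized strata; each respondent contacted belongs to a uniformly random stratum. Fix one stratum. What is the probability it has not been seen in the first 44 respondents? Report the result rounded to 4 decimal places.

0.0295

Each respondent misses the fixed stratum with probability (13-1)/13 = 12/13, independently.
P(still missing after 44) = (12/13)^44 = 0.02954.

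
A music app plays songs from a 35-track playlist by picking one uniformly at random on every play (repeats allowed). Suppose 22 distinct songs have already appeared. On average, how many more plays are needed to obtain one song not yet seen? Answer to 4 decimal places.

2.6923

Each play yields a new song with probability (35-22)/35 = 13/35, so the wait is geometric with mean 35/13.
E = 35/13 = 2.69231.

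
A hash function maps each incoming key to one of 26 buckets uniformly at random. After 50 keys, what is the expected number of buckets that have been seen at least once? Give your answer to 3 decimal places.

For each bucket, P(seen in 50 keys) = 1 - (25/26)^50 = 0.8593.
By linearity of expectation, E[distinct seen] = 26·(1 - (25/26)^50) = 22.3415.

22.341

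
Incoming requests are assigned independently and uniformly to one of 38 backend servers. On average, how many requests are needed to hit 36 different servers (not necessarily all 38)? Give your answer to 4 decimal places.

103.6603

Going from k to k+1 distinct takes a geometric number of requests with mean 38/(38-k).
Sum over k = 0,...,35: E = 38/38 + 38/37 + 38/36 + ... + 38/4 + 38/3 = 103.66028.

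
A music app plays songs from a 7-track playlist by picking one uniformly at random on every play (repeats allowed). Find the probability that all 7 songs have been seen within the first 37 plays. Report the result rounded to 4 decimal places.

By inclusion–exclusion over which songs are missing,
P(all seen) = Σ_{j=0}^{7} (-1)^j C(7,j)((7-j)/7)^37
= 1.00000 - 0.02334 + 0.00008 - 0.00000 + 0.00000 - 0.00000 + 0.00000 - 0.00000
= 0.97674.

0.9767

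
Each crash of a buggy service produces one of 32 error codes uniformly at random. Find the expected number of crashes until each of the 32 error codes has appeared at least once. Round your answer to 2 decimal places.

After k distinct error codes have appeared, the next crash gives a new one with probability (32-k)/32, so the expected wait for the (k+1)-th is 32/(32-k).
E[T] = 32/32 + 32/31 + 32/30 + ... + 32/2 + 32/1 = 32·H_{32}.
H_{32} = 4.058, so E[T] = 129.872.

129.87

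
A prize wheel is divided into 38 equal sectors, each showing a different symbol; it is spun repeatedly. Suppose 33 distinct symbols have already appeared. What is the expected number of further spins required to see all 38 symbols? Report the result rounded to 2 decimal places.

86.77

With k distinct symbols already seen, the next new one takes an expected 38/(38-k) spins.
Sum over k = 33,...,37: E = 38/5 + 38/4 + 38/3 + 38/2 + 38/1 = 86.767.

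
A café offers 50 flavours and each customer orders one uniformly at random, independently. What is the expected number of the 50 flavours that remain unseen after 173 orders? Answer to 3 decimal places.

For each flavour, P(unseen after 173) = (49/50)^173 = 0.0303.
By linearity of expectation, E[unseen] = 50·(49/50)^173 = 1.5173.

1.517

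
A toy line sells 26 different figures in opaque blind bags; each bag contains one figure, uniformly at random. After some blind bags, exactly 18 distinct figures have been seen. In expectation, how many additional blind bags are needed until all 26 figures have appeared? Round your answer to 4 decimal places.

With k distinct figures already seen, the next new one takes an expected 26/(26-k) blind bags.
Sum over k = 18,...,25: E = 26/8 + 26/7 + 26/6 + ... + 26/2 + 26/1 = 70.66429.

70.6643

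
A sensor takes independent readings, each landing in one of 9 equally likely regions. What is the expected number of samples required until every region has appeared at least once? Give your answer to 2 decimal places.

The wait to go from k to k+1 distinct regions is geometric with mean 9/(9-k).
E[T] = 9/9 + 9/8 + 9/7 + ... + 9/2 + 9/1 = 9·H_{9}.
H_{9} = 2.829, so E[T] = 25.461.

25.46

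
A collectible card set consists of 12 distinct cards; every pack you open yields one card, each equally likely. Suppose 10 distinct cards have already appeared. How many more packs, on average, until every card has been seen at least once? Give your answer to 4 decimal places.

18.0000

From k distinct to k+1 distinct takes on average 12/(12-k) packs.
Sum over k = 10,...,11: E = 12/2 + 12/1 = 18.00000.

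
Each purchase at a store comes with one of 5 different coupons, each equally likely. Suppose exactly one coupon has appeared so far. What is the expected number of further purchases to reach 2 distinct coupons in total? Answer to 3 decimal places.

1.250

From k distinct to k+1 distinct takes on average 5/(5-k) purchases.
Only the k = 1 term is needed: E = 5/4 = 1.2500.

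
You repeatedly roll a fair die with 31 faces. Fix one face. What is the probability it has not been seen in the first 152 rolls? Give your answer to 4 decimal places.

Each roll misses the fixed face with probability (31-1)/31 = 30/31, independently.
P(still missing after 152) = (30/31)^152 = 0.00685.

0.0068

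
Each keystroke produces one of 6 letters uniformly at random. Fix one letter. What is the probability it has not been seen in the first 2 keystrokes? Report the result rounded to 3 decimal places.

Each keystroke misses the fixed letter with probability (6-1)/6 = 5/6, independently.
P(still missing after 2) = (5/6)^2 = 0.6944.

0.694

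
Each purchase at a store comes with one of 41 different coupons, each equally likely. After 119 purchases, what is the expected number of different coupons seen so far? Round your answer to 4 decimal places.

38.8291

For each coupon, P(seen in 119 purchases) = 1 - (40/41)^119 = 0.94705.
By linearity of expectation, E[distinct seen] = 41·(1 - (40/41)^119) = 38.82908.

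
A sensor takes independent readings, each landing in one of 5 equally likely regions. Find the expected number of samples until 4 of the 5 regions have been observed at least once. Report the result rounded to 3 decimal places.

6.417

Going from k to k+1 distinct takes a geometric number of samples with mean 5/(5-k).
Sum over k = 0,...,3: E = 5/5 + 5/4 + 5/3 + 5/2 = 6.4167.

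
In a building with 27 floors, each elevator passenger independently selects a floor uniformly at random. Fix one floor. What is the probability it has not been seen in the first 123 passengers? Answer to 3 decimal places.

Each passenger misses the fixed floor with probability (27-1)/27 = 26/27, independently.
P(still missing after 123) = (26/27)^123 = 0.0096.

0.010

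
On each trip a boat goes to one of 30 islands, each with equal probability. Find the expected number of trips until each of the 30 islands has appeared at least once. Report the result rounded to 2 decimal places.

119.85

After k distinct islands have appeared, the next trip gives a new one with probability (30-k)/30, so the expected wait for the (k+1)-th is 30/(30-k).
E[T] = 30/30 + 30/29 + 30/28 + ... + 30/2 + 30/1 = 30·H_{30}.
H_{30} = 3.995, so E[T] = 119.850.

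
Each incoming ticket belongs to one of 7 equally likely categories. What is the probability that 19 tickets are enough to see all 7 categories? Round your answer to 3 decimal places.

0.660

Let A_i be the event that category i is missing after 19 tickets. By inclusion–exclusion on the A_i,
P(all seen) = Σ_{j=0}^{7} (-1)^j C(7,j)((7-j)/7)^19
= 1.0000 - 0.3742 + 0.0351 - 0.0008 + 0.0000 - 0.0000 + 0.0000 - 0.0000
= 0.6601.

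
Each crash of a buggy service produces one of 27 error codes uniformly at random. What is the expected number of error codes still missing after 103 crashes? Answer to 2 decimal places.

0.55

For each error code, P(unseen after 103) = (26/27)^103 = 0.021.
By linearity of expectation, E[unseen] = 27·(26/27)^103 = 0.554.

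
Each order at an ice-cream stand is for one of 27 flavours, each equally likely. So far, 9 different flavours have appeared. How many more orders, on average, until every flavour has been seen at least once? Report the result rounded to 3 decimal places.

The wait to go from k to k+1 distinct flavours is geometric with mean 27/(27-k).
Sum over k = 9,...,26: E = 27/18 + 27/17 + 27/16 + ... + 27/2 + 27/1 = 94.3679.

94.368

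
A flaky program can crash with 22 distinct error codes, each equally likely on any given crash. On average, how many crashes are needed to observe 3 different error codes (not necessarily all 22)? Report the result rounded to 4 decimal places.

3.1476

Going from k to k+1 distinct takes a geometric number of crashes with mean 22/(22-k).
Sum over k = 0,...,2: E = 22/22 + 22/21 + 22/20 = 3.14762.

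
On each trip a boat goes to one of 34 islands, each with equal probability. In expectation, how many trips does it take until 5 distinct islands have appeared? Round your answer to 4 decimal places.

5.3229

With k distinct islands already seen, the next new one arrives after an expected 34/(34-k) trips.
Sum over k = 0,...,4: E = 34/34 + 34/33 + 34/32 + 34/31 + 34/30 = 5.32291.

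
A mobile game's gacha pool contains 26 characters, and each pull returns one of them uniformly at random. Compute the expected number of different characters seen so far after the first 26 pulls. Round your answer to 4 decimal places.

For each character, P(seen in 26 pulls) = 1 - (25/26)^26 = 0.63931.
By linearity of expectation, E[distinct seen] = 26·(1 - (25/26)^26) = 16.62208.

16.6221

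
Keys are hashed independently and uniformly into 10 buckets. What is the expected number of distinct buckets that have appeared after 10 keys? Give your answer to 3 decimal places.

For each bucket, P(seen in 10 keys) = 1 - (9/10)^10 = 0.6513.
By linearity of expectation, E[distinct seen] = 10·(1 - (9/10)^10) = 6.5132.

6.513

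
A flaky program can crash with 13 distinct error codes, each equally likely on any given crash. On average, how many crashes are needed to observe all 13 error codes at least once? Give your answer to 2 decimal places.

The wait to go from k to k+1 distinct error codes is geometric with mean 13/(13-k).
E[T] = 13/13 + 13/12 + 13/11 + ... + 13/2 + 13/1 = 13·H_{13}.
H_{13} = 3.180, so E[T] = 41.342.

41.34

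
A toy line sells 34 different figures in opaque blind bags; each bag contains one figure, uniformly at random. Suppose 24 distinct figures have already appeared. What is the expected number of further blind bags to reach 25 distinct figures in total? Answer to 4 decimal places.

From k distinct to k+1 distinct takes on average 34/(34-k) blind bags.
Only the k = 24 term is needed: E = 34/10 = 3.40000.

3.4000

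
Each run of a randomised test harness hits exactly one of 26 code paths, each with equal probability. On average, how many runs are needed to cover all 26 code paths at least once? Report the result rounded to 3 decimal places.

Split into phases: going from k distinct to k+1 distinct takes on average 26/(26-k) runs.
E[T] = 26/26 + 26/25 + 26/24 + ... + 26/2 + 26/1 = 26·H_{26}.
H_{26} = 3.8544, so E[T] = 100.2149.

100.215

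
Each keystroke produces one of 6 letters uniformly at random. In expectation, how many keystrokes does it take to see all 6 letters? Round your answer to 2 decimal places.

14.70

The wait to go from k to k+1 distinct letters is geometric with mean 6/(6-k).
E[T] = 6/6 + 6/5 + 6/4 + 6/3 + 6/2 + 6/1 = 6·H_{6}.
H_{6} = 2.450, so E[T] = 14.700.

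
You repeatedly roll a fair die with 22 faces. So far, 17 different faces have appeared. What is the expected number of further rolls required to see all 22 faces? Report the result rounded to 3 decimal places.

The wait to go from k to k+1 distinct faces is geometric with mean 22/(22-k).
Sum over k = 17,...,21: E = 22/5 + 22/4 + 22/3 + 22/2 + 22/1 = 50.2333.

50.233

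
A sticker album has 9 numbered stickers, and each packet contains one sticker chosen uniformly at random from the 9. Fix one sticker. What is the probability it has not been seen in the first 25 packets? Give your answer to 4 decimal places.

0.0526

Each packet misses the fixed sticker with probability (9-1)/9 = 8/9, independently.
P(still missing after 25) = (8/9)^25 = 0.05262.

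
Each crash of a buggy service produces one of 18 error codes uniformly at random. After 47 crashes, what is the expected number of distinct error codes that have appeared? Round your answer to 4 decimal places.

For each error code, P(seen in 47 crashes) = 1 - (17/18)^47 = 0.93188.
By linearity of expectation, E[distinct seen] = 18·(1 - (17/18)^47) = 16.77379.

16.7738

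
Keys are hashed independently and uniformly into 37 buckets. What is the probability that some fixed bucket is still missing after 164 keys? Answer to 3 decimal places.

On each key the fixed bucket fails to appear with probability 36/37.
P(still missing after 164) = (36/37)^164 = 0.0112.

0.011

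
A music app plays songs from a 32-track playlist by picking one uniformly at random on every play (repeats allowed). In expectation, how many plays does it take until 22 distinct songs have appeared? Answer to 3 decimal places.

With k distinct songs already seen, the next new one arrives after an expected 32/(32-k) plays.
Sum over k = 0,...,21: E = 32/32 + 32/31 + 32/30 + ... + 32/12 + 32/11 = 36.1449.

36.145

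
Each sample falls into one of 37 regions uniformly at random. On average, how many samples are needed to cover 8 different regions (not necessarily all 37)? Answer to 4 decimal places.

8.8775

Going from k to k+1 distinct takes a geometric number of samples with mean 37/(37-k).
Sum over k = 0,...,7: E = 37/37 + 37/36 + 37/35 + ... + 37/31 + 37/30 = 8.87750.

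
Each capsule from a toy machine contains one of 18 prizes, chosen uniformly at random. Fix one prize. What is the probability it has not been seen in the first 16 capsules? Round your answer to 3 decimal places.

0.401

Each capsule misses the fixed prize with probability (18-1)/18 = 17/18, independently.
P(still missing after 16) = (17/18)^16 = 0.4007.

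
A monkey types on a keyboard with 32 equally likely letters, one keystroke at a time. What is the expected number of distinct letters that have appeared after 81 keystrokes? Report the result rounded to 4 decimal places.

29.5549

For each letter, P(seen in 81 keystrokes) = 1 - (31/32)^81 = 0.92359.
By linearity of expectation, E[distinct seen] = 32·(1 - (31/32)^81) = 29.55489.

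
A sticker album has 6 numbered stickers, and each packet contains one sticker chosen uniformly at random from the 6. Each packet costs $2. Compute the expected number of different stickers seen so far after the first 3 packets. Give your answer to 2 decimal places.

For each sticker, P(seen in 3 packets) = 1 - (5/6)^3 = 0.421.
By linearity of expectation, E[distinct seen] = 6·(1 - (5/6)^3) = 2.528.

2.53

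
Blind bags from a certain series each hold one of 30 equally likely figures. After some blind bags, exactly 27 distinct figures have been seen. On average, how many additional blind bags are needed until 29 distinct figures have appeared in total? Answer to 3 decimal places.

From k distinct to k+1 distinct takes on average 30/(30-k) blind bags.
Sum over k = 27,...,28: E = 30/3 + 30/2 = 25.0000.

25.000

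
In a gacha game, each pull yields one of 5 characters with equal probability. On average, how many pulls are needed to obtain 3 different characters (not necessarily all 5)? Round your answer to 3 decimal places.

3.917

With k distinct characters already seen, the next new one arrives after an expected 5/(5-k) pulls.
Sum over k = 0,...,2: E = 5/5 + 5/4 + 5/3 = 3.9167.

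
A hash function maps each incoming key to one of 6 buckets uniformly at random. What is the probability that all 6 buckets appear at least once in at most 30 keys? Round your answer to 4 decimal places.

0.9748

By inclusion–exclusion over which buckets are missing,
P(all seen) = Σ_{j=0}^{6} (-1)^j C(6,j)((6-j)/6)^30
= 1.00000 - 0.02528 + 0.00008 - 0.00000 + 0.00000 - 0.00000 + 0.00000
= 0.97480.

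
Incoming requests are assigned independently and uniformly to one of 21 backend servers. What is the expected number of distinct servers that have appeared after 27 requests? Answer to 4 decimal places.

15.3752

For each server, P(seen in 27 requests) = 1 - (20/21)^27 = 0.73215.
By linearity of expectation, E[distinct seen] = 21·(1 - (20/21)^27) = 15.37519.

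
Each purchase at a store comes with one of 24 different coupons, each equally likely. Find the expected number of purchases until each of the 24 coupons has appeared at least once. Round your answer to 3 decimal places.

90.623

Split into phases: going from k distinct to k+1 distinct takes on average 24/(24-k) purchases.
E[T] = 24/24 + 24/23 + 24/22 + ... + 24/2 + 24/1 = 24·H_{24}.
H_{24} = 3.7760, so E[T] = 90.6230.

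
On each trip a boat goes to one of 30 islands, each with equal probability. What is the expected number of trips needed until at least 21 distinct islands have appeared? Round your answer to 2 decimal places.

34.98

With k distinct islands already seen, the next new one arrives after an expected 30/(30-k) trips.
Sum over k = 0,...,20: E = 30/30 + 30/29 + 30/28 + ... + 30/11 + 30/10 = 34.981.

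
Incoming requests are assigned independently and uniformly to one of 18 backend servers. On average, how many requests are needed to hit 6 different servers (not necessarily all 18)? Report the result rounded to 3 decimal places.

7.054

Going from k to k+1 distinct takes a geometric number of requests with mean 18/(18-k).
Sum over k = 0,...,5: E = 18/18 + 18/17 + 18/16 + 18/15 + 18/14 + 18/13 = 7.0542.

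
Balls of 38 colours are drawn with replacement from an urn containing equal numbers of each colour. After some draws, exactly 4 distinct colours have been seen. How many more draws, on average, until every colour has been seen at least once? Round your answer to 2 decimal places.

The wait to go from k to k+1 distinct colours is geometric with mean 38/(38-k).
Sum over k = 4,...,37: E = 38/34 + 38/33 + 38/32 + ... + 38/2 + 38/1 = 156.492.

156.49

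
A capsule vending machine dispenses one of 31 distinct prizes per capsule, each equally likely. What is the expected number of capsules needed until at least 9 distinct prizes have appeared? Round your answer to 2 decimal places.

With k distinct prizes already seen, the next new one arrives after an expected 31/(31-k) capsules.
Sum over k = 0,...,8: E = 31/31 + 31/30 + 31/29 + ... + 31/24 + 31/23 = 10.429.

10.43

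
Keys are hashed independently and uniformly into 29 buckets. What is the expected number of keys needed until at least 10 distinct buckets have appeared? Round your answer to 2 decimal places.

12.00

Going from k to k+1 distinct takes a geometric number of keys with mean 29/(29-k).
Sum over k = 0,...,9: E = 29/29 + 29/28 + 29/27 + ... + 29/21 + 29/20 = 12.004.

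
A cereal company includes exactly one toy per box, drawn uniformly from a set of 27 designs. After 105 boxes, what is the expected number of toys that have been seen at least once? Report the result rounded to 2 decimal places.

26.49

For each toy, P(seen in 105 boxes) = 1 - (26/27)^105 = 0.981.
By linearity of expectation, E[distinct seen] = 27·(1 - (26/27)^105) = 26.487.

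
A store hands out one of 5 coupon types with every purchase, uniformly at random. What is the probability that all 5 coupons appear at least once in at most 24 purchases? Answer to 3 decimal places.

0.976

Let A_i be the event that coupon i is missing after 24 purchases. By inclusion–exclusion on the A_i,
P(all seen) = Σ_{j=0}^{5} (-1)^j C(5,j)((5-j)/5)^24
= 1.0000 - 0.0236 + 0.0000 - 0.0000 + 0.0000 - 0.0000
= 0.9764.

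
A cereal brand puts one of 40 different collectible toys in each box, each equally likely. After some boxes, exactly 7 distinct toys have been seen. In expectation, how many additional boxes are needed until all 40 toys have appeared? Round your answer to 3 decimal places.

With k distinct toys already seen, the next new one takes an expected 40/(40-k) boxes.
Sum over k = 7,...,39: E = 40/33 + 40/32 + 40/31 + ... + 40/2 + 40/1 = 163.5519.

163.552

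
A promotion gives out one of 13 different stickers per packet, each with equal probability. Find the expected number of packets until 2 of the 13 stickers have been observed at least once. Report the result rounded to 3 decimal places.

2.083

With k distinct stickers already seen, the next new one arrives after an expected 13/(13-k) packets.
Sum over k = 0,...,1: E = 13/13 + 13/12 = 2.0833.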